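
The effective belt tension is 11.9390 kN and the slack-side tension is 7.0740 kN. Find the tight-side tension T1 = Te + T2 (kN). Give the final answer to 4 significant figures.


T1 = Te + T2 = 11.9390 + 7.0740
T1 = 19.01 kN


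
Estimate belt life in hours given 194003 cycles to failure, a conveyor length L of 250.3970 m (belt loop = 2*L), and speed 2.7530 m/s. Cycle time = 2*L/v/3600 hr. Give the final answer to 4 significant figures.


cycle_time = 2 * 250.3970 / 2.7530 / 3600 = 0.0505301 hr
life = 194003 * 0.0505301 = 9803 hours


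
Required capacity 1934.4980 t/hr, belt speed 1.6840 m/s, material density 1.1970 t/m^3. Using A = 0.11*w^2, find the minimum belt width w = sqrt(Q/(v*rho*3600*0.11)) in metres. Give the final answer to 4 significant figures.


A_req = 1934.4980 / (1.6840 * 1.1970 * 3600) = 0.266581 m^2
w = sqrt(0.266581 / 0.11)
w = 1.557 m


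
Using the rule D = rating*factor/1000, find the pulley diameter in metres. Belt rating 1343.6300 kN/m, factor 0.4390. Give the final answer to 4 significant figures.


D = 1343.6300 * 0.4390 / 1000
D = 0.5899 m


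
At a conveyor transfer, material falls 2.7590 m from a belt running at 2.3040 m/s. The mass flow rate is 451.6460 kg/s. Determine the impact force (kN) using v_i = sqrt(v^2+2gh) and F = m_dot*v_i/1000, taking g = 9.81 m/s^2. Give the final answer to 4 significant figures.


v_i = sqrt(2.3040^2 + 2*9.81*2.7590) = 7.70973 m/s
F = 451.6460 * 7.70973 / 1000
F = 3.482 kN


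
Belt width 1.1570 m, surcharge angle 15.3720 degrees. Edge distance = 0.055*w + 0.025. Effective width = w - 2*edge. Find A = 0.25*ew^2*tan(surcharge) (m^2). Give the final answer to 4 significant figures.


edge = 0.055*1.1570 + 0.025 = 0.088635 m
ew = 1.1570 - 2*0.088635 = 0.97973 m
A = 0.25 * 0.97973^2 * tan(15.3720 deg)
A = 0.06597 m^2


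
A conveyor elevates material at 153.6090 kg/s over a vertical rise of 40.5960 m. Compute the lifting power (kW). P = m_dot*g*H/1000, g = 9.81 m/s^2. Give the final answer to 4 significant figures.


P = 153.6090 * 9.81 * 40.5960 / 1000
P = 61.17 kW


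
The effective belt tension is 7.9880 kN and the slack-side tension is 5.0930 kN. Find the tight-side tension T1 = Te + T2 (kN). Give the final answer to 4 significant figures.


T1 = Te + T2 = 7.9880 + 5.0930
T1 = 13.08 kN


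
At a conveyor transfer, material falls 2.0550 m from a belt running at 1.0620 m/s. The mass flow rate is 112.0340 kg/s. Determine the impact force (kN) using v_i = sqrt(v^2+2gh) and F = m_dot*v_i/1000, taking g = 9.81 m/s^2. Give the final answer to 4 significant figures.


v_i = sqrt(1.0620^2 + 2*9.81*2.0550) = 6.43793 m/s
F = 112.0340 * 6.43793 / 1000
F = 0.7213 kN


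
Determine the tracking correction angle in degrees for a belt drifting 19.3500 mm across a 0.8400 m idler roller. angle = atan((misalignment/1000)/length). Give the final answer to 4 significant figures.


misalign_m = 19.3500 / 1000 = 0.019350 m
angle = atan(0.019350 / 0.8400)
angle = 1.320 deg


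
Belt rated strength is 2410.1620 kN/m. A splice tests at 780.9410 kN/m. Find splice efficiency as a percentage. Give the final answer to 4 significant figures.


Eff = 780.9410 / 2410.1620 * 100
Eff = 32.40 %


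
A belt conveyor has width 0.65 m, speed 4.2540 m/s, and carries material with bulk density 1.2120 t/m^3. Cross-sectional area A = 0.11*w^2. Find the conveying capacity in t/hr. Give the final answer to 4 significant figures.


A = 0.11 * 0.65^2 = 0.046475 m^2
C = 0.046475 * 4.2540 * 1.2120 * 3600
C = 862.6 t/hr


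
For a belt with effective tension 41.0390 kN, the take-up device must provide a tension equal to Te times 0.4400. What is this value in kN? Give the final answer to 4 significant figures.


T_tu = 41.0390 * 0.4400
T_tu = 18.06 kN


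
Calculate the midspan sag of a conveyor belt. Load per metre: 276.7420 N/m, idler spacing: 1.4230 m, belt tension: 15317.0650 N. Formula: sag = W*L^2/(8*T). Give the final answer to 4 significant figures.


sag = 276.7420 * 1.4230^2 / (8 * 15317.0650)
sag = 0.004573 m


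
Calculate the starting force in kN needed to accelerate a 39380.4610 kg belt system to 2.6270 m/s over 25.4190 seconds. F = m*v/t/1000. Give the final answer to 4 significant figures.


F = 39380.4610 * 2.6270 / 25.4190 / 1000
F = 4.070 kN


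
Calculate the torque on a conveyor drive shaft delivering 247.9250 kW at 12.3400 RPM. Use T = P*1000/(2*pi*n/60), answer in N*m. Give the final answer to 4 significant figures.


omega = 2*pi*12.3400/60 = 1.29224 rad/s
T = 247.9250*1000 / 1.29224
T = 191900 N*m


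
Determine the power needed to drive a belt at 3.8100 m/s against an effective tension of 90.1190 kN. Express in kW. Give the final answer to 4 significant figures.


P = Te * v = 90.1190 * 3.8100
P = 343.4 kW


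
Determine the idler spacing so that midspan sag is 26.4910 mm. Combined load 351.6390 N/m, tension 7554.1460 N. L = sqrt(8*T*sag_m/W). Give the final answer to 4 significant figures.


sag = 26.4910/1000 = 0.026491 m
L = sqrt(8 * 7554.1460 * 0.026491 / 351.6390)
L = 2.134 m


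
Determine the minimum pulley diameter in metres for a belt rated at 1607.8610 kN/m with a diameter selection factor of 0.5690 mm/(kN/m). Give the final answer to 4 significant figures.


D = 1607.8610 * 0.5690 / 1000
D = 0.9149 m


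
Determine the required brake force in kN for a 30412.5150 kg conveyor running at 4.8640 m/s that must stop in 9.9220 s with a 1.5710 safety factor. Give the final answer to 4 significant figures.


F = 30412.5150 * 4.8640 / 9.9220 * 1.5710 / 1000
F = 23.42 kN


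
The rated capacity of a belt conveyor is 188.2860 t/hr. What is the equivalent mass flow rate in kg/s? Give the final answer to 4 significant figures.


m_dot = 188.2860 * 1000 / 3600
m_dot = 52.30 kg/s


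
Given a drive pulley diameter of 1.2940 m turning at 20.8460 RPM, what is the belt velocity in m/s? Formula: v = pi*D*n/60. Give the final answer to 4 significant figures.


v = pi * 1.2940 * 20.8460 / 60
v = 1.412 m/s


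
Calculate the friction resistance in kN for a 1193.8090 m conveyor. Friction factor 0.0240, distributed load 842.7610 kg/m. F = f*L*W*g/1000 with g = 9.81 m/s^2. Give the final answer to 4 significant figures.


F = 0.0240 * 1193.8090 * 842.7610 * 9.81 / 1000
F = 236.9 kN


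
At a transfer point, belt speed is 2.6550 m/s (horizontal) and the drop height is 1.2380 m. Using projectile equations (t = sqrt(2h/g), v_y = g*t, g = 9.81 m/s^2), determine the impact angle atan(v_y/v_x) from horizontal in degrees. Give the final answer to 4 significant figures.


t = sqrt(2*1.2380/9.81) = 0.50239 s
v_y = 9.81 * 0.50239 = 4.92845 m/s
angle = atan(4.92845 / 2.6550) = 61.69 deg


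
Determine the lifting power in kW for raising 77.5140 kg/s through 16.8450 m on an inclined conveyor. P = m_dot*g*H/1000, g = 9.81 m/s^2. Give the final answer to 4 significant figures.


P = 77.5140 * 9.81 * 16.8450 / 1000
P = 12.81 kW


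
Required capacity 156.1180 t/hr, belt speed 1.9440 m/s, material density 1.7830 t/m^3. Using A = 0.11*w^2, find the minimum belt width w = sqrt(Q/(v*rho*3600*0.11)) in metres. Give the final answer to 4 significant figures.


A_req = 156.1180 / (1.9440 * 1.7830 * 3600) = 0.0125113 m^2
w = sqrt(0.0125113 / 0.11)
w = 0.3373 m


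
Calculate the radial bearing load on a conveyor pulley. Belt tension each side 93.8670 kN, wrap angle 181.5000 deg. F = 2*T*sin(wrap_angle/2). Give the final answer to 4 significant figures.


F = 2 * 93.8670 * sin(181.5000/2 deg)
F = 187.7 kN


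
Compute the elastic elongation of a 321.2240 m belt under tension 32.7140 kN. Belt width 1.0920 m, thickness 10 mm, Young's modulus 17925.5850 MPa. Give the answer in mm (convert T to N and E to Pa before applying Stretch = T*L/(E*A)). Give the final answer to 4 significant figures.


A = 1.0920 * 0.01 = 0.01092 m^2
Stretch = 32.7140*1000 * 321.2240 / (17925.5850e6 * 0.01092) * 1000
Stretch = 53.68 mm


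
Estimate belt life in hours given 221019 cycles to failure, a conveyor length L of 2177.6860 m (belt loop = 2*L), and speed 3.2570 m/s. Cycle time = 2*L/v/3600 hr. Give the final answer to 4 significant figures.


cycle_time = 2 * 2177.6860 / 3.2570 / 3600 = 0.371454 hr
life = 221019 * 0.371454 = 82100 hours


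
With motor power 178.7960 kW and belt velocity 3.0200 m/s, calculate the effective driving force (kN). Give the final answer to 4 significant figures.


Te = P / v = 178.7960 / 3.0200
Te = 59.20 kN


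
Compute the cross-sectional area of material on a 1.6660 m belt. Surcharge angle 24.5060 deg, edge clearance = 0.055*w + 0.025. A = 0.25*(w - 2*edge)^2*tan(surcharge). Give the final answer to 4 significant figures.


edge = 0.055*1.6660 + 0.025 = 0.11663 m
ew = 1.6660 - 2*0.11663 = 1.43274 m
A = 0.25 * 1.43274^2 * tan(24.5060 deg)
A = 0.2339 m^2


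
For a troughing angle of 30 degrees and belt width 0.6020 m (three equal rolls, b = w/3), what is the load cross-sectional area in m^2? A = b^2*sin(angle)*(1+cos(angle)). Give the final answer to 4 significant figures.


b = 0.6020/3 = 0.200667 m
A = 0.200667^2 * sin(30 deg) * (1 + cos(30 deg))
A = 0.03757 m^2


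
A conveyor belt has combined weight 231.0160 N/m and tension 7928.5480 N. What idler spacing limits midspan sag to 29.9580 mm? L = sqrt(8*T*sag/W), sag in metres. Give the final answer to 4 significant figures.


sag = 29.9580/1000 = 0.029958 m
L = sqrt(8 * 7928.5480 * 0.029958 / 231.0160)
L = 2.868 m


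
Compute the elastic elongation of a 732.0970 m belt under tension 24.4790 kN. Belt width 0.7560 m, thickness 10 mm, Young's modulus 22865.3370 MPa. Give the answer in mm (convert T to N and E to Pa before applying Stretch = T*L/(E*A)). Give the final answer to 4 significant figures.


A = 0.7560 * 0.01 = 0.00756 m^2
Stretch = 24.4790*1000 * 732.0970 / (22865.3370e6 * 0.00756) * 1000
Stretch = 103.7 mm


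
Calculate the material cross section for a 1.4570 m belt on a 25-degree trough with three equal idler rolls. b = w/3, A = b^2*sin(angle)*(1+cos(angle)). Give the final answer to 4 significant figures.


b = 1.4570/3 = 0.485667 m
A = 0.485667^2 * sin(25 deg) * (1 + cos(25 deg))
A = 0.1900 m^2


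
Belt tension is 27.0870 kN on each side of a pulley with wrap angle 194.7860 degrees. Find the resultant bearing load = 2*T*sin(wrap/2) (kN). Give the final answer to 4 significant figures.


F = 2 * 27.0870 * sin(194.7860/2 deg)
F = 53.72 kN


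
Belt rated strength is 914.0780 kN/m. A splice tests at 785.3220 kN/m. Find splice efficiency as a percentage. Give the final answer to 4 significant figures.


Eff = 785.3220 / 914.0780 * 100
Eff = 85.91 %


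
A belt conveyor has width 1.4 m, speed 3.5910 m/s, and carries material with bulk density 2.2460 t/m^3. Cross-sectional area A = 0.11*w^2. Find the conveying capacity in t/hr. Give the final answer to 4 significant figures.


A = 0.11 * 1.4^2 = 0.2156 m^2
C = 0.2156 * 3.5910 * 2.2460 * 3600
C = 6260 t/hr


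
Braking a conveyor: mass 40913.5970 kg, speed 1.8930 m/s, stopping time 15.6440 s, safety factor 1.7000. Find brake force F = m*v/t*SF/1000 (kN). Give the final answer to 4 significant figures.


F = 40913.5970 * 1.8930 / 15.6440 * 1.7000 / 1000
F = 8.416 kN


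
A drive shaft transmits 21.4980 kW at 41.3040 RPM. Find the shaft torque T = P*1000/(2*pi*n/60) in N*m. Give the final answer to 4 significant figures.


omega = 2*pi*41.3040/60 = 4.32534 rad/s
T = 21.4980*1000 / 4.32534
T = 4970 N*m


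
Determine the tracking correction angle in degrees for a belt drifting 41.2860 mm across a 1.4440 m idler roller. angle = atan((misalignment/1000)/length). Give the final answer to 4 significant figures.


misalign_m = 41.2860 / 1000 = 0.041286 m
angle = atan(0.041286 / 1.4440)
angle = 1.638 deg


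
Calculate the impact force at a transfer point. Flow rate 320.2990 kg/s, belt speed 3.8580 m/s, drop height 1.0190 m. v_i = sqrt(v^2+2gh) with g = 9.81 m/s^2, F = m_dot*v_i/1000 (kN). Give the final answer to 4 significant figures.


v_i = sqrt(3.8580^2 + 2*9.81*1.0190) = 5.90567 m/s
F = 320.2990 * 5.90567 / 1000
F = 1.892 kN


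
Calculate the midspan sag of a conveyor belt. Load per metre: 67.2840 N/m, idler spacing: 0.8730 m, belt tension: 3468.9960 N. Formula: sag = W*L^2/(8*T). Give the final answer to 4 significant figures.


sag = 67.2840 * 0.8730^2 / (8 * 3468.9960)
sag = 0.001848 m


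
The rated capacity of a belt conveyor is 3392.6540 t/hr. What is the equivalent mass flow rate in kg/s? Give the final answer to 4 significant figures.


m_dot = 3392.6540 * 1000 / 3600
m_dot = 942.4 kg/s


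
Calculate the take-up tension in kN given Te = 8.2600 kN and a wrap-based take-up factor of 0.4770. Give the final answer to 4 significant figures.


T_tu = 8.2600 * 0.4770
T_tu = 3.940 kN


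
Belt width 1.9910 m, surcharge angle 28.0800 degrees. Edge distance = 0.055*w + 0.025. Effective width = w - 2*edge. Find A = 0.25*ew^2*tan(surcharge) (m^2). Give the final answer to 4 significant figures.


edge = 0.055*1.9910 + 0.025 = 0.134505 m
ew = 1.9910 - 2*0.134505 = 1.72199 m
A = 0.25 * 1.72199^2 * tan(28.0800 deg)
A = 0.3955 m^2


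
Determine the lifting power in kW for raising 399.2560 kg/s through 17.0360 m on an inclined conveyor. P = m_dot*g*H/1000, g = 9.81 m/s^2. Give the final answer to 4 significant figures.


P = 399.2560 * 9.81 * 17.0360 / 1000
P = 66.72 kW


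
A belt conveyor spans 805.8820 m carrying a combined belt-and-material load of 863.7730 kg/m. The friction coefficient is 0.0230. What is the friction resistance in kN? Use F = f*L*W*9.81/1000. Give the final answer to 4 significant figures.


F = 0.0230 * 805.8820 * 863.7730 * 9.81 / 1000
F = 157.1 kN


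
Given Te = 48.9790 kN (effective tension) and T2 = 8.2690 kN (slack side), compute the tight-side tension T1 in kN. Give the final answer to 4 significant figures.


T1 = Te + T2 = 48.9790 + 8.2690
T1 = 57.25 kN


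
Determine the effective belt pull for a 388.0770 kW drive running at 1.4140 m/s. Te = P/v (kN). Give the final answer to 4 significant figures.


Te = P / v = 388.0770 / 1.4140
Te = 274.5 kN


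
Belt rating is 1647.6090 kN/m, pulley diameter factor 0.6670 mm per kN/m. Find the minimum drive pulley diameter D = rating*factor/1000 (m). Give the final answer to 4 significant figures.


D = 1647.6090 * 0.6670 / 1000
D = 1.099 m


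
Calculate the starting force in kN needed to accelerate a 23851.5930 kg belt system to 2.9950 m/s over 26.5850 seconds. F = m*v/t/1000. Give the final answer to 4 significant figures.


F = 23851.5930 * 2.9950 / 26.5850 / 1000
F = 2.687 kN


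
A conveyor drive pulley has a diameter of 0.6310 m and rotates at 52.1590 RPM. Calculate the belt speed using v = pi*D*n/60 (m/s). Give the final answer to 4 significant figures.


v = pi * 0.6310 * 52.1590 / 60
v = 1.723 m/s


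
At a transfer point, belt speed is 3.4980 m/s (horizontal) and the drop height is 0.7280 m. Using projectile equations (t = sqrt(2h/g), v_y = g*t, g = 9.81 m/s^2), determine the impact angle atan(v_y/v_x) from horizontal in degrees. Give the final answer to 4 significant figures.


t = sqrt(2*0.7280/9.81) = 0.385253 s
v_y = 9.81 * 0.385253 = 3.77933 m/s
angle = atan(3.77933 / 3.4980) = 47.21 deg


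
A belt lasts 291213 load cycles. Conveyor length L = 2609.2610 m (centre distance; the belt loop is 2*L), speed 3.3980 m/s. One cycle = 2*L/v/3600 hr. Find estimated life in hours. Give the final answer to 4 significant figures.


cycle_time = 2 * 2609.2610 / 3.3980 / 3600 = 0.426601 hr
life = 291213 * 0.426601 = 124200 hours


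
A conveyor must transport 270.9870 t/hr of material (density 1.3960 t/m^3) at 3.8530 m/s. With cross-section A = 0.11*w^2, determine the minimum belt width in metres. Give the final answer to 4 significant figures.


A_req = 270.9870 / (3.8530 * 1.3960 * 3600) = 0.0139946 m^2
w = sqrt(0.0139946 / 0.11)
w = 0.3567 m


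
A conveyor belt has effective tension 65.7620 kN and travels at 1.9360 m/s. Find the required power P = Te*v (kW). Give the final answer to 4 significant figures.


P = Te * v = 65.7620 * 1.9360
P = 127.3 kW


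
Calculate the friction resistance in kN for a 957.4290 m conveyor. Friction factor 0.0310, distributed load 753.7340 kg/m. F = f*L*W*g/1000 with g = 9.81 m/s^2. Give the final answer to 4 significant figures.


F = 0.0310 * 957.4290 * 753.7340 * 9.81 / 1000
F = 219.5 kN


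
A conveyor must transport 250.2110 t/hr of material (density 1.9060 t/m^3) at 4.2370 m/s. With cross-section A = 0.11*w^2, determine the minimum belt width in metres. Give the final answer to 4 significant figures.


A_req = 250.2110 / (4.2370 * 1.9060 * 3600) = 0.00860642 m^2
w = sqrt(0.00860642 / 0.11)
w = 0.2797 m


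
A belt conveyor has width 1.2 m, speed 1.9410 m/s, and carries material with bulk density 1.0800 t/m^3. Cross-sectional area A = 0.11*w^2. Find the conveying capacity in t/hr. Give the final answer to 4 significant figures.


A = 0.11 * 1.2^2 = 0.1584 m^2
C = 0.1584 * 1.9410 * 1.0800 * 3600
C = 1195 t/hr


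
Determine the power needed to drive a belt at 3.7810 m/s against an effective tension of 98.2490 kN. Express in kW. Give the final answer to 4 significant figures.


P = Te * v = 98.2490 * 3.7810
P = 371.5 kW


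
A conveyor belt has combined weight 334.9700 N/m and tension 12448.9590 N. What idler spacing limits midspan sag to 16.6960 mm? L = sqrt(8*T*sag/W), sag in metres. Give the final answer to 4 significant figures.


sag = 16.6960/1000 = 0.016696 m
L = sqrt(8 * 12448.9590 * 0.016696 / 334.9700)
L = 2.228 m


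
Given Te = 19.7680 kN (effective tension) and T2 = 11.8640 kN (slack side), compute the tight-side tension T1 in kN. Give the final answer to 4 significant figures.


T1 = Te + T2 = 19.7680 + 11.8640
T1 = 31.63 kN


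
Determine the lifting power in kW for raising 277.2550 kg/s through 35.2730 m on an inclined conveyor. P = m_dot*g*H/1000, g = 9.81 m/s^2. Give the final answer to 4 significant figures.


P = 277.2550 * 9.81 * 35.2730 / 1000
P = 95.94 kW


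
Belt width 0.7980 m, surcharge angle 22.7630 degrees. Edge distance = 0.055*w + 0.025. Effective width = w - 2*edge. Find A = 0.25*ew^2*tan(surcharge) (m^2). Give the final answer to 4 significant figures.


edge = 0.055*0.7980 + 0.025 = 0.06889 m
ew = 0.7980 - 2*0.06889 = 0.66022 m
A = 0.25 * 0.66022^2 * tan(22.7630 deg)
A = 0.04573 m^2


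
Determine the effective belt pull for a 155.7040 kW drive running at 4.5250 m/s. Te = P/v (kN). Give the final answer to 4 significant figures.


Te = P / v = 155.7040 / 4.5250
Te = 34.41 kN


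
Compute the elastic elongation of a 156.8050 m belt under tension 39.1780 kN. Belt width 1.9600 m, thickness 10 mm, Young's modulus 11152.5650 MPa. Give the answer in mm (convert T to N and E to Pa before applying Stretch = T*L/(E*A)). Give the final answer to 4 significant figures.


A = 1.9600 * 0.01 = 0.01960 m^2
Stretch = 39.1780*1000 * 156.8050 / (11152.5650e6 * 0.01960) * 1000
Stretch = 28.10 mm


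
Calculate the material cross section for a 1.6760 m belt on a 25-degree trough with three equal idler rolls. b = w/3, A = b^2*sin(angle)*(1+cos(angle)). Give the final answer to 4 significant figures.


b = 1.6760/3 = 0.558667 m
A = 0.558667^2 * sin(25 deg) * (1 + cos(25 deg))
A = 0.2514 m^2


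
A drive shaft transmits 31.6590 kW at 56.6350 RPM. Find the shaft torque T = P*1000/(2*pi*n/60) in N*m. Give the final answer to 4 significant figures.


omega = 2*pi*56.6350/60 = 5.9308 rad/s
T = 31.6590*1000 / 5.9308
T = 5338 N*m


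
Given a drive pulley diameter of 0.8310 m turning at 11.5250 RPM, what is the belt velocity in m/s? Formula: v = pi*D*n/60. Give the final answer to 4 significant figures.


v = pi * 0.8310 * 11.5250 / 60
v = 0.5015 m/s


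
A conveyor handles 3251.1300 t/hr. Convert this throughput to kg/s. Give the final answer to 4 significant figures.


m_dot = 3251.1300 * 1000 / 3600
m_dot = 903.1 kg/s


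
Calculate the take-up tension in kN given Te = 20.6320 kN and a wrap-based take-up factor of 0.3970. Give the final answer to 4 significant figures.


T_tu = 20.6320 * 0.3970
T_tu = 8.191 kN


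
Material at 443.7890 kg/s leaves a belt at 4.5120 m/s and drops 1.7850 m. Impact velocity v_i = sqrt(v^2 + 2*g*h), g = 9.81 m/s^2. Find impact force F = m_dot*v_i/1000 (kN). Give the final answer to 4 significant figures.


v_i = sqrt(4.5120^2 + 2*9.81*1.7850) = 7.44176 m/s
F = 443.7890 * 7.44176 / 1000
F = 3.303 kN


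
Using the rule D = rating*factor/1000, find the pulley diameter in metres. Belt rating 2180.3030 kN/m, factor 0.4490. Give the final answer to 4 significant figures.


D = 2180.3030 * 0.4490 / 1000
D = 0.9790 m


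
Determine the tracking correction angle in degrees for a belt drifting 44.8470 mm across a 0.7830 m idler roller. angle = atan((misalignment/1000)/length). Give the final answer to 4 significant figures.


misalign_m = 44.8470 / 1000 = 0.044847 m
angle = atan(0.044847 / 0.7830)
angle = 3.278 deg


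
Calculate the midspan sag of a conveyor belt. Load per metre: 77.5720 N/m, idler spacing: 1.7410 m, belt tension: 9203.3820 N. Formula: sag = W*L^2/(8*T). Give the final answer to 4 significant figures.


sag = 77.5720 * 1.7410^2 / (8 * 9203.3820)
sag = 0.003193 m


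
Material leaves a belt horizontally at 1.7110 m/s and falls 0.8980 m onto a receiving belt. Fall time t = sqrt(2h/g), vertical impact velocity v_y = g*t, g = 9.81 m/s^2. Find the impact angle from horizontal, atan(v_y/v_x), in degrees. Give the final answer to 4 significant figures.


t = sqrt(2*0.8980/9.81) = 0.427877 s
v_y = 9.81 * 0.427877 = 4.19747 m/s
angle = atan(4.19747 / 1.7110) = 67.82 deg


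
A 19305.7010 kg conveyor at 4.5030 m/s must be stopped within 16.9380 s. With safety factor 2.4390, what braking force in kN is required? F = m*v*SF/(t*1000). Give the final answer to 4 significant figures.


F = 19305.7010 * 4.5030 / 16.9380 * 2.4390 / 1000
F = 12.52 kN


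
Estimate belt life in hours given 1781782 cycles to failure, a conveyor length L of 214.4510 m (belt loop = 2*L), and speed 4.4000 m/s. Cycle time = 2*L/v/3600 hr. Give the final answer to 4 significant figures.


cycle_time = 2 * 214.4510 / 4.4000 / 3600 = 0.0270771 hr
life = 1781782 * 0.0270771 = 48250 hours


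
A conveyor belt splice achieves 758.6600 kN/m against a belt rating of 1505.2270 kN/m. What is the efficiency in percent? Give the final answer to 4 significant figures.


Eff = 758.6600 / 1505.2270 * 100
Eff = 50.40 %


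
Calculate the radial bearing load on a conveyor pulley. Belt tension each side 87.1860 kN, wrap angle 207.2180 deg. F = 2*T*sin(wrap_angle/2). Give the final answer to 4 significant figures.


F = 2 * 87.1860 * sin(207.2180/2 deg)
F = 169.5 kN


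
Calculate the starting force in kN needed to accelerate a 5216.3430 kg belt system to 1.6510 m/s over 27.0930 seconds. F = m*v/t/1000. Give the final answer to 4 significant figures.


F = 5216.3430 * 1.6510 / 27.0930 / 1000
F = 0.3179 kN


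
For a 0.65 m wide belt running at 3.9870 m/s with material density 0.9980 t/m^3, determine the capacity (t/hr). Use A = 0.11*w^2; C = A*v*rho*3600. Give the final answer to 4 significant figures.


A = 0.11 * 0.65^2 = 0.046475 m^2
C = 0.046475 * 3.9870 * 0.9980 * 3600
C = 665.7 t/hr


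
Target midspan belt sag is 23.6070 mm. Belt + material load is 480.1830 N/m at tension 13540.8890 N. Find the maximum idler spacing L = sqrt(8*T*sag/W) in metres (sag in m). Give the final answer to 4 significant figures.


sag = 23.6070/1000 = 0.023607 m
L = sqrt(8 * 13540.8890 * 0.023607 / 480.1830)
L = 2.308 m


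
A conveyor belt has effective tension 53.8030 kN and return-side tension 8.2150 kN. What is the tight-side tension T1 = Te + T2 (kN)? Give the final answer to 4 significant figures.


T1 = Te + T2 = 53.8030 + 8.2150
T1 = 62.02 kN


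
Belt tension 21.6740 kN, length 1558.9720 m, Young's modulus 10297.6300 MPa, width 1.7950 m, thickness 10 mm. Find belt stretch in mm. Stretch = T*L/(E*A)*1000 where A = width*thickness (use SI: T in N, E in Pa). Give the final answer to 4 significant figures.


A = 1.7950 * 0.01 = 0.01795 m^2
Stretch = 21.6740*1000 * 1558.9720 / (10297.6300e6 * 0.01795) * 1000
Stretch = 182.8 mm


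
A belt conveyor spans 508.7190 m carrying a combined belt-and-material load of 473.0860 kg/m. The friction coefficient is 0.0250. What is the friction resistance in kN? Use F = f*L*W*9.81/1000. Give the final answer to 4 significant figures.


F = 0.0250 * 508.7190 * 473.0860 * 9.81 / 1000
F = 59.02 kN


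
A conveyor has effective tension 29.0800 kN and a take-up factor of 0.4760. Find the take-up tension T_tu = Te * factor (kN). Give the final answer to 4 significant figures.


T_tu = 29.0800 * 0.4760
T_tu = 13.84 kN


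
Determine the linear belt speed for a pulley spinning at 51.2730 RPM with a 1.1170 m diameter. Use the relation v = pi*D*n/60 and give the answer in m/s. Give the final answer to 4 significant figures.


v = pi * 1.1170 * 51.2730 / 60
v = 2.999 m/s


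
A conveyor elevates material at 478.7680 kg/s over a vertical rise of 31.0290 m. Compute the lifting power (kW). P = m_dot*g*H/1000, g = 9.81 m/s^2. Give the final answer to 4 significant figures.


P = 478.7680 * 9.81 * 31.0290 / 1000
P = 145.7 kW


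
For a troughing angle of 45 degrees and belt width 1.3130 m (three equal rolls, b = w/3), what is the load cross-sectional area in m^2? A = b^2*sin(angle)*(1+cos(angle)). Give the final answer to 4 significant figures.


b = 1.3130/3 = 0.437667 m
A = 0.437667^2 * sin(45 deg) * (1 + cos(45 deg))
A = 0.2312 m^2


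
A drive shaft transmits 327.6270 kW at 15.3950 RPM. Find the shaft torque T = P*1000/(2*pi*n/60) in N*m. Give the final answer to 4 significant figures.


omega = 2*pi*15.3950/60 = 1.61216 rad/s
T = 327.6270*1000 / 1.61216
T = 203200 N*m


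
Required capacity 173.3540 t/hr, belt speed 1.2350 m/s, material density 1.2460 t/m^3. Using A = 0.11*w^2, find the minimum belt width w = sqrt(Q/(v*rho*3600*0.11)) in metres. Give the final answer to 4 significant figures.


A_req = 173.3540 / (1.2350 * 1.2460 * 3600) = 0.0312929 m^2
w = sqrt(0.0312929 / 0.11)
w = 0.5334 m


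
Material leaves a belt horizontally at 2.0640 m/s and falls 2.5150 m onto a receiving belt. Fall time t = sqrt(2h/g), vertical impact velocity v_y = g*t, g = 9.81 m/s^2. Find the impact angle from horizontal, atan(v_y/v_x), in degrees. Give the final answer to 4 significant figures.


t = sqrt(2*2.5150/9.81) = 0.71606 s
v_y = 9.81 * 0.71606 = 7.02455 m/s
angle = atan(7.02455 / 2.0640) = 73.63 deg


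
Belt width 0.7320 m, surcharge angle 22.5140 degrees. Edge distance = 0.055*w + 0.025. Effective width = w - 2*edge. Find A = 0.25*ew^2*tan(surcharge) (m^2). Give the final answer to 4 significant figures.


edge = 0.055*0.7320 + 0.025 = 0.06526 m
ew = 0.7320 - 2*0.06526 = 0.60148 m
A = 0.25 * 0.60148^2 * tan(22.5140 deg)
A = 0.03749 m^2


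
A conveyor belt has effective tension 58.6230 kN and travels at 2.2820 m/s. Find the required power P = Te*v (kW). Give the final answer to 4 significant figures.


P = Te * v = 58.6230 * 2.2820
P = 133.8 kW


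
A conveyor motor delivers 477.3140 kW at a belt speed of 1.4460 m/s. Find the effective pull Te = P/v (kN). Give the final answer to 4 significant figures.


Te = P / v = 477.3140 / 1.4460
Te = 330.1 kN


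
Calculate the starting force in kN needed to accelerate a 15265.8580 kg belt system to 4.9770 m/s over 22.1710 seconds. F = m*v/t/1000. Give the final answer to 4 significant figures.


F = 15265.8580 * 4.9770 / 22.1710 / 1000
F = 3.427 kN


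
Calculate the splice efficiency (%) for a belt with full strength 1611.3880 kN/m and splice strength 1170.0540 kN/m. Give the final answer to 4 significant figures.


Eff = 1170.0540 / 1611.3880 * 100
Eff = 72.61 %


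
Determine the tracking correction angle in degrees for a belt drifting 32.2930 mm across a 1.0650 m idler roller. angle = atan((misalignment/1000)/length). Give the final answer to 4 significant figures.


misalign_m = 32.2930 / 1000 = 0.032293 m
angle = atan(0.032293 / 1.0650)
angle = 1.737 deg


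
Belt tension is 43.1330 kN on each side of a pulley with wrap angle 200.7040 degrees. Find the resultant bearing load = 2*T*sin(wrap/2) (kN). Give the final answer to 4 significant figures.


F = 2 * 43.1330 * sin(200.7040/2 deg)
F = 84.86 kN


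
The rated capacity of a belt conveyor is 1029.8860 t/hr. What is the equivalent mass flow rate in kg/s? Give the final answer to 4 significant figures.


m_dot = 1029.8860 * 1000 / 3600
m_dot = 286.1 kg/s


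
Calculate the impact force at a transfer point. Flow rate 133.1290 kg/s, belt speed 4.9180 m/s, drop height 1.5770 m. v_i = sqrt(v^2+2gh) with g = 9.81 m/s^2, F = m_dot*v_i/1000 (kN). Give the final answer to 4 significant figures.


v_i = sqrt(4.9180^2 + 2*9.81*1.5770) = 7.42479 m/s
F = 133.1290 * 7.42479 / 1000
F = 0.9885 kN


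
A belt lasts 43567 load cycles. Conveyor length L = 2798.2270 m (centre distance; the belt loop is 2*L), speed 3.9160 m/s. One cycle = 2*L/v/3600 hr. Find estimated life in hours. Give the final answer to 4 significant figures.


cycle_time = 2 * 2798.2270 / 3.9160 / 3600 = 0.396979 hr
life = 43567 * 0.396979 = 17300 hours


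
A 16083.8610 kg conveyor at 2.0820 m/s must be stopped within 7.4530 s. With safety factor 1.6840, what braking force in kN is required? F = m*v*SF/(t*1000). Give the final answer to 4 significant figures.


F = 16083.8610 * 2.0820 / 7.4530 * 1.6840 / 1000
F = 7.566 kN


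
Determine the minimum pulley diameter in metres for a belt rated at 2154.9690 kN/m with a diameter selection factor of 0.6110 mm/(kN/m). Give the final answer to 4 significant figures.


D = 2154.9690 * 0.6110 / 1000
D = 1.317 m


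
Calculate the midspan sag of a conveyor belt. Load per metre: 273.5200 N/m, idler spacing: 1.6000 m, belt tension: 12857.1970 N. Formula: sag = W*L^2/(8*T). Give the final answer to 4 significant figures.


sag = 273.5200 * 1.6000^2 / (8 * 12857.1970)
sag = 0.006808 m


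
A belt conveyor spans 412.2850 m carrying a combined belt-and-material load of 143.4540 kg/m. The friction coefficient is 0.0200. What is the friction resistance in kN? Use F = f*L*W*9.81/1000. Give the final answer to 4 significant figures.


F = 0.0200 * 412.2850 * 143.4540 * 9.81 / 1000
F = 11.60 kN


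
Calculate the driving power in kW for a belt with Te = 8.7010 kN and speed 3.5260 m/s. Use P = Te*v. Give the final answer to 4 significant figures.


P = Te * v = 8.7010 * 3.5260
P = 30.68 kW


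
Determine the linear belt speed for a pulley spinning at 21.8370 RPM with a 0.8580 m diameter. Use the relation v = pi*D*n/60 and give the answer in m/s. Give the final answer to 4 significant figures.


v = pi * 0.8580 * 21.8370 / 60
v = 0.9810 m/s


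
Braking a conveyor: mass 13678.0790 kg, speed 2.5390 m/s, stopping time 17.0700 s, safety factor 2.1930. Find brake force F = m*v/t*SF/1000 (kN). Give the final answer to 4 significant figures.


F = 13678.0790 * 2.5390 / 17.0700 * 2.1930 / 1000
F = 4.462 kN


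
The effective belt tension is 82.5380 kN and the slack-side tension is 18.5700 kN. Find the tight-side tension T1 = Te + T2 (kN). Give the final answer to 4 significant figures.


T1 = Te + T2 = 82.5380 + 18.5700
T1 = 101.1 kN


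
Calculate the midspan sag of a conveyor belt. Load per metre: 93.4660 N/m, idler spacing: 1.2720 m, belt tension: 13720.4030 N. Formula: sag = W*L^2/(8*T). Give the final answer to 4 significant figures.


sag = 93.4660 * 1.2720^2 / (8 * 13720.4030)
sag = 0.001378 m


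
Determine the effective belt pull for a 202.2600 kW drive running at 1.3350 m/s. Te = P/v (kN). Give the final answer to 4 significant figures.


Te = P / v = 202.2600 / 1.3350
Te = 151.5 kN


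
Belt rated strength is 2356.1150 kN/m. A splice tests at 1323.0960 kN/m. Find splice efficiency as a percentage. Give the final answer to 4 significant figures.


Eff = 1323.0960 / 2356.1150 * 100
Eff = 56.16 %


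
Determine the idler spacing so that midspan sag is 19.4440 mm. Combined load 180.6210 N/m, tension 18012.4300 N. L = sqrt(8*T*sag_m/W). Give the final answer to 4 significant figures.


sag = 19.4440/1000 = 0.019444 m
L = sqrt(8 * 18012.4300 * 0.019444 / 180.6210)
L = 3.939 m


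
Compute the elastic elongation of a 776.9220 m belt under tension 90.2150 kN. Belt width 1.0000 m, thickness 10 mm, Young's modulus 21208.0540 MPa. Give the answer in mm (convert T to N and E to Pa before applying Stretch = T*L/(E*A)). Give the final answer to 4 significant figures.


A = 1.0000 * 0.01 = 0.01000 m^2
Stretch = 90.2150*1000 * 776.9220 / (21208.0540e6 * 0.01000) * 1000
Stretch = 330.5 mm


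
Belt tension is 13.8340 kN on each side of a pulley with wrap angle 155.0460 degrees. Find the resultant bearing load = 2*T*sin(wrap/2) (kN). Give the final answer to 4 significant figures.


F = 2 * 13.8340 * sin(155.0460/2 deg)
F = 27.01 kN


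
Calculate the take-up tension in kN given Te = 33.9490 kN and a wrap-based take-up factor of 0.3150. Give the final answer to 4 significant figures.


T_tu = 33.9490 * 0.3150
T_tu = 10.69 kN


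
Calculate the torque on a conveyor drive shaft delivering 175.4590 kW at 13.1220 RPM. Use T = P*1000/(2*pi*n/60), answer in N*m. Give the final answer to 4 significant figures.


omega = 2*pi*13.1220/60 = 1.37413 rad/s
T = 175.4590*1000 / 1.37413
T = 127700 N*m


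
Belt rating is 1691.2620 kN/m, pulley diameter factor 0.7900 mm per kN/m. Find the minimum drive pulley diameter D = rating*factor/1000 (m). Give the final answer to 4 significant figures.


D = 1691.2620 * 0.7900 / 1000
D = 1.336 m


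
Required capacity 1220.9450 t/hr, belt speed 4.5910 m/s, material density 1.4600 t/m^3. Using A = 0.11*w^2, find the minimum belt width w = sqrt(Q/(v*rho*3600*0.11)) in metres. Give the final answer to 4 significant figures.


A_req = 1220.9450 / (4.5910 * 1.4600 * 3600) = 0.050598 m^2
w = sqrt(0.050598 / 0.11)
w = 0.6782 m


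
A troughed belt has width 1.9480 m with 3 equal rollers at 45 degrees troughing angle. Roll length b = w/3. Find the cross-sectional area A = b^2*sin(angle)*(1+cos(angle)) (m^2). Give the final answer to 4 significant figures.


b = 1.9480/3 = 0.649333 m
A = 0.649333^2 * sin(45 deg) * (1 + cos(45 deg))
A = 0.5090 m^2


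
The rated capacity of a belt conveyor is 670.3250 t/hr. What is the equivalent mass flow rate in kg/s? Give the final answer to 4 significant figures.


m_dot = 670.3250 * 1000 / 3600
m_dot = 186.2 kg/s


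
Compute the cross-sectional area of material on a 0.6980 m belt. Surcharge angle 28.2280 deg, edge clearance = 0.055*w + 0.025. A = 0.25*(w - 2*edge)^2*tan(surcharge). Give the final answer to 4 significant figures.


edge = 0.055*0.6980 + 0.025 = 0.06339 m
ew = 0.6980 - 2*0.06339 = 0.57122 m
A = 0.25 * 0.57122^2 * tan(28.2280 deg)
A = 0.04379 m^2


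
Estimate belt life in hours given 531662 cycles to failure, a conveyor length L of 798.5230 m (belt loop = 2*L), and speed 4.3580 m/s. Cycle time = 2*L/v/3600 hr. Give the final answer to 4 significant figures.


cycle_time = 2 * 798.5230 / 4.3580 / 3600 = 0.101795 hr
life = 531662 * 0.101795 = 54120 hours


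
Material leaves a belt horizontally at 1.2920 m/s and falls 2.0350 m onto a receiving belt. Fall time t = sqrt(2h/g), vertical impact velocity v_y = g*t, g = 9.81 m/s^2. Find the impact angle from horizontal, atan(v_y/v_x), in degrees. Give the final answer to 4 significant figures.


t = sqrt(2*2.0350/9.81) = 0.644114 s
v_y = 9.81 * 0.644114 = 6.31876 m/s
angle = atan(6.31876 / 1.2920) = 78.44 deg


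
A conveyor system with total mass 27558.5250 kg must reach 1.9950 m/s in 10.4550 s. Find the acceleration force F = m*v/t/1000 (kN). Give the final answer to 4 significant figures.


F = 27558.5250 * 1.9950 / 10.4550 / 1000
F = 5.259 kN


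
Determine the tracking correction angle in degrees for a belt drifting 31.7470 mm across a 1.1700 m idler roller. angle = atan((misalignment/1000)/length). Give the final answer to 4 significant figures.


misalign_m = 31.7470 / 1000 = 0.031747 m
angle = atan(0.031747 / 1.1700)
angle = 1.554 deg


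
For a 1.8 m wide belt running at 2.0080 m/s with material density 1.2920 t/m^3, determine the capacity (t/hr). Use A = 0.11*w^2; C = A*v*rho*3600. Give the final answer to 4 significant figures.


A = 0.11 * 1.8^2 = 0.3564 m^2
C = 0.3564 * 2.0080 * 1.2920 * 3600
C = 3329 t/hr


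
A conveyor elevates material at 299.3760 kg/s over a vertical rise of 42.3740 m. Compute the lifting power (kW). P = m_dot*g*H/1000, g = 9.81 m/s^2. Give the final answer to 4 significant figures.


P = 299.3760 * 9.81 * 42.3740 / 1000
P = 124.4 kW


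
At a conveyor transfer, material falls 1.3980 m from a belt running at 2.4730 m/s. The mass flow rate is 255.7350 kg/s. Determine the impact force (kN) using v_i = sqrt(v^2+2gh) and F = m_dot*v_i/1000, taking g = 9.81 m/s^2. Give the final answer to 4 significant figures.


v_i = sqrt(2.4730^2 + 2*9.81*1.3980) = 5.79176 m/s
F = 255.7350 * 5.79176 / 1000
F = 1.481 kN


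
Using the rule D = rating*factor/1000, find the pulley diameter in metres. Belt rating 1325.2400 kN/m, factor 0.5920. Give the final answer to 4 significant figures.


D = 1325.2400 * 0.5920 / 1000
D = 0.7845 m


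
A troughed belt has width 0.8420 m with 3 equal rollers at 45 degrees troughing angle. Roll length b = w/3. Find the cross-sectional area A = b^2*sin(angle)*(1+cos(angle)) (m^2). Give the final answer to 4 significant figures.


b = 0.8420/3 = 0.280667 m
A = 0.280667^2 * sin(45 deg) * (1 + cos(45 deg))
A = 0.09509 m^2


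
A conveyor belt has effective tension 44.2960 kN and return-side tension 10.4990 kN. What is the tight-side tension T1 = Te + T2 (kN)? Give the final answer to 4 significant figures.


T1 = Te + T2 = 44.2960 + 10.4990
T1 = 54.80 kN


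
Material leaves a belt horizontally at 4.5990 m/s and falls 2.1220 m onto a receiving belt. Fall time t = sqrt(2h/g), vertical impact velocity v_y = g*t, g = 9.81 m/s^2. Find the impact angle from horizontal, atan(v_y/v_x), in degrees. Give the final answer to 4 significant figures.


t = sqrt(2*2.1220/9.81) = 0.657738 s
v_y = 9.81 * 0.657738 = 6.45241 m/s
angle = atan(6.45241 / 4.5990) = 54.52 deg


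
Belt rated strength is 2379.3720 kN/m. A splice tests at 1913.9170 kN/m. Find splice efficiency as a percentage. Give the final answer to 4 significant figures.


Eff = 1913.9170 / 2379.3720 * 100
Eff = 80.44 %


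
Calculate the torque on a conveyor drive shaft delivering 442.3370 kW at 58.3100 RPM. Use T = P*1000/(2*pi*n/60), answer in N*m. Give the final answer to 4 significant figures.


omega = 2*pi*58.3100/60 = 6.10621 rad/s
T = 442.3370*1000 / 6.10621
T = 72440 N*m


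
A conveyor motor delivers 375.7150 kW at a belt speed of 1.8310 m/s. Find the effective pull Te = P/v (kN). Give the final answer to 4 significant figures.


Te = P / v = 375.7150 / 1.8310
Te = 205.2 kN


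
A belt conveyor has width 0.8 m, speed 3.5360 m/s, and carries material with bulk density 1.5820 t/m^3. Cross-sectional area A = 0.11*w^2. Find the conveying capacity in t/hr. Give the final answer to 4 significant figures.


A = 0.11 * 0.8^2 = 0.0704 m^2
C = 0.0704 * 3.5360 * 1.5820 * 3600
C = 1418 t/hr


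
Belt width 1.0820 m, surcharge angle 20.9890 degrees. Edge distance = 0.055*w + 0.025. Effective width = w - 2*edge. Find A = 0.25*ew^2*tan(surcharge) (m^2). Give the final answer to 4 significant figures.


edge = 0.055*1.0820 + 0.025 = 0.08451 m
ew = 1.0820 - 2*0.08451 = 0.91298 m
A = 0.25 * 0.91298^2 * tan(20.9890 deg)
A = 0.07994 m^2
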